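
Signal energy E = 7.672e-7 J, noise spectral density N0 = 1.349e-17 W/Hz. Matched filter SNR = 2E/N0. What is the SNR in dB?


SNR_lin = 2 * 7.672e-7 / 1.349e-17 = 1.137e11
SNR_dB = 10*log10(1.137e11) = 110.6 dB

110.6 dB


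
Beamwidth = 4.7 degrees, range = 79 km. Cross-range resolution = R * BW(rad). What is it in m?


BW_rad = 0.082030475
CR = 79000 * 0.082030475 = 6480.4 m

6480.4 m


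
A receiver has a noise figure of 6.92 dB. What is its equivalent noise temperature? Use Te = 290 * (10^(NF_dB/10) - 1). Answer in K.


NF_lin = 10^(6.92/10) = 4.920395
Te = 290 * (4.920395 - 1) = 1136.9 K

1136.9 K


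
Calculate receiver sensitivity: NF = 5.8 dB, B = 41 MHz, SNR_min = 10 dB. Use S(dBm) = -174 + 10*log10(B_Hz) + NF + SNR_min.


10*log10(41000000.0) = 76.13
S = -174 + 76.13 + 5.8 + 10 = -82.1 dBm

-82.1 dBm


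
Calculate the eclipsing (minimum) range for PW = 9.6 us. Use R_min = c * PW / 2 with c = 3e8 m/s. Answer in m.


R_min = 3e8 * 9.6e-6 / 2 = 1440.0 m

1440.0 m


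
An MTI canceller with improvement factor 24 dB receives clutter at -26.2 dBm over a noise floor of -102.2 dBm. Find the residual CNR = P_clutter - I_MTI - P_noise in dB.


CNR = -26.2 - 24 - (-102.2) = 52.0 dB

52.0 dB


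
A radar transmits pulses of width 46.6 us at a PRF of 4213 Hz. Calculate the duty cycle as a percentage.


DC = 46.6e-6 * 4213 * 100 = 19.63%

19.63%


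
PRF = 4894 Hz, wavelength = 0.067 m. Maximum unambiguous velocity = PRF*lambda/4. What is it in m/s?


V_ua = 4894 * 0.067 / 4 = 82.0 m/s

82.0 m/s


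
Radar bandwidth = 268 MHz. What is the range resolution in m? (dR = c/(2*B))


dR = 3e8 / (2 * 268000000.0) = 0.56 m

0.56 m


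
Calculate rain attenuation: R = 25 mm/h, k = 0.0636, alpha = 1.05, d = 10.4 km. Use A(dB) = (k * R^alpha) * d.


gamma = 0.0636 * 25^1.05 = 1.867644 dB/km
A = 1.867644 * 10.4 = 19.42 dB

19.42 dB


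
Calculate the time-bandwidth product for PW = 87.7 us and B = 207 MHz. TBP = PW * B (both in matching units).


TBP = 87.7 * 207 = 18153.9

18153.9


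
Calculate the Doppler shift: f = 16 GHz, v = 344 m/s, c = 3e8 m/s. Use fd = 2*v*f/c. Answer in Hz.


fd = 2 * 344 * 16000000000.0 / 3e8 = 36693.3 Hz

36693.3 Hz


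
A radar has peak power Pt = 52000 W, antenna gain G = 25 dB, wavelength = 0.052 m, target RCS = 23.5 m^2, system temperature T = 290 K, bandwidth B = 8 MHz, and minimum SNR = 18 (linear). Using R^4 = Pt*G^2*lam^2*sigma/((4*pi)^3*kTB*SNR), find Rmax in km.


G_lin = 10^(25/10) = 316.227766
R^4 = 52000 * 316.227766^2 * 0.052^2 * 23.5 / ((4*pi)^3 * 1.38e-23 * 290 * 8000000.0 * 18)
R^4 = 2.88941e17 m^4
R_max = (2.88941e17)^(1/4) = 23184.7 m = 23.2 km

23.2 km


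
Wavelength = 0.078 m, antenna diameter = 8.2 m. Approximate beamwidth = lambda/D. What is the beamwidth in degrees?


BW_rad = 0.078 / 8.2 = 0.009512
BW_deg = 0.55 degrees

0.55 degrees


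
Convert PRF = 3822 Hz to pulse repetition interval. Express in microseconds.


PRI = 1/3822 = 0.0002616431 s = 261.6 us

261.6 us


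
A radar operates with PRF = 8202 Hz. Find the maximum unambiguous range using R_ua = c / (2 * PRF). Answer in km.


R_ua = 3e8 / (2 * 8202) = 18288.2 m = 18.3 km

18.3 km


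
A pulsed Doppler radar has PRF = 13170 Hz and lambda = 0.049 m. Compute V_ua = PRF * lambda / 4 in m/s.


V_ua = 13170 * 0.049 / 4 = 161.3 m/s

161.3 m/s


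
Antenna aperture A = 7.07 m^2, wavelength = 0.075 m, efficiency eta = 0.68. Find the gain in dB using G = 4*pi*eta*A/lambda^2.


G_linear = 4*pi*0.68*7.07/0.075^2 = 10740.28
G_dB = 10*log10(10740.28) = 40.3 dB

40.3 dB


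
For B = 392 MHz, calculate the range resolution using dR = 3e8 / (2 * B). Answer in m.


dR = 3e8 / (2 * 392000000.0) = 0.38 m

0.38 m


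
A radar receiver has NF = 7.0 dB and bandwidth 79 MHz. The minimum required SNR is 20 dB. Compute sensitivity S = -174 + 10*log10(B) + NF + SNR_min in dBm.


10*log10(79000000.0) = 78.98
S = -174 + 78.98 + 7.0 + 20 = -68.0 dBm

-68.0 dBm


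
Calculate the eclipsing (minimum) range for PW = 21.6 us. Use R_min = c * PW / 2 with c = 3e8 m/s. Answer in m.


R_min = 3e8 * 21.6e-6 / 2 = 3240.0 m

3240.0 m


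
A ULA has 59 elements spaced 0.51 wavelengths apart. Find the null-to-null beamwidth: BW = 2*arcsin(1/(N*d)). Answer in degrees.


1/(N*d) = 1/(59*0.51) = 0.033234
BW = 2*arcsin(0.033234) = 3.8 degrees

3.8 degrees


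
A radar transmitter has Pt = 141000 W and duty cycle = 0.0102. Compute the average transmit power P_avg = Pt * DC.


P_avg = 141000 * 0.0102 = 1438.2 W

1438.2 W


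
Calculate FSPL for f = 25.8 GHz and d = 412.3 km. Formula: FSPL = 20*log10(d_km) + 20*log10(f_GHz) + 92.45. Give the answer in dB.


20*log10(412.3) = 52.3
20*log10(25.8) = 28.23
FSPL = 173.0 dB

173.0 dB


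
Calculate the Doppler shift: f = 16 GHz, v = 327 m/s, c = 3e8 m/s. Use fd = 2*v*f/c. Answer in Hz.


fd = 2 * 327 * 16000000000.0 / 3e8 = 34880.0 Hz

34880.0 Hz


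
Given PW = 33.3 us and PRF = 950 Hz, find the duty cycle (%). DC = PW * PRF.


DC = 33.3e-6 * 950 * 100 = 3.16%

3.16%


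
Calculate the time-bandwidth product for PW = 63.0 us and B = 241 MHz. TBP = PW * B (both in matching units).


TBP = 63.0 * 241 = 15183.0

15183.0


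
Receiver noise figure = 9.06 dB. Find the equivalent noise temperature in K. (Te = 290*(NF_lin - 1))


NF_lin = 10^(9.06/10) = 8.053784
Te = 290 * (8.053784 - 1) = 2045.6 K

2045.6 K


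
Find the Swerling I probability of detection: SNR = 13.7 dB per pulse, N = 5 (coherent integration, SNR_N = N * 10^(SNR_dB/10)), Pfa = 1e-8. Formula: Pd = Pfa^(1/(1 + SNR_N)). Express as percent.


SNR_lin = 10^(13.7/10) = 23.44229
SNR_N = 5 * 23.44229 = 117.21145
1/(1 + SNR_N) = 1/118.21145 = 0.0084594
Pd = (1e-8)^0.0084594 = 0.85571
Pd = 85.6%

85.6%


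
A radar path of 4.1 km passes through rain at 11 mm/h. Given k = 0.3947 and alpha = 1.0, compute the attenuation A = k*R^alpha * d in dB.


gamma = 0.3947 * 11^1.0 = 4.3417 dB/km
A = 4.3417 * 4.1 = 17.8 dB

17.8 dB


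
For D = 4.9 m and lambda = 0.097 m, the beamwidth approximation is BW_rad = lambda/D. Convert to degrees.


BW_rad = 0.097 / 4.9 = 0.019796
BW_deg = 1.13 degrees

1.13 degrees


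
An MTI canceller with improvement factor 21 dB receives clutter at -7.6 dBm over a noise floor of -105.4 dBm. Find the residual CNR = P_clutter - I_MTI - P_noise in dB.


CNR = -7.6 - 21 - (-105.4) = 76.8 dB

76.8 dB


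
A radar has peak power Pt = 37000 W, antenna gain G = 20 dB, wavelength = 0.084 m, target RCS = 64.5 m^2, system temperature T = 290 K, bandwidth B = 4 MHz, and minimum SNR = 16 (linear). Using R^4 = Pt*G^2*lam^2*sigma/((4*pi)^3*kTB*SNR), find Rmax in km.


G_lin = 10^(20/10) = 100.0
R^4 = 37000 * 100.0^2 * 0.084^2 * 64.5 / ((4*pi)^3 * 1.38e-23 * 290 * 4000000.0 * 16)
R^4 = 3.31309e17 m^4
R_max = (3.31309e17)^(1/4) = 23991.6 m = 24.0 km

24.0 km


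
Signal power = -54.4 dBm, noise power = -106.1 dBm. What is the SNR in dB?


SNR = -54.4 - (-106.1) = 51.7 dB

51.7 dB


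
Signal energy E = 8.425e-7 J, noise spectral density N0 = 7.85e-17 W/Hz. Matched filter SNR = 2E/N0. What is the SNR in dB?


SNR_lin = 2 * 8.425e-7 / 7.85e-17 = 2.146e10
SNR_dB = 10*log10(2.146e10) = 103.3 dB

103.3 dB


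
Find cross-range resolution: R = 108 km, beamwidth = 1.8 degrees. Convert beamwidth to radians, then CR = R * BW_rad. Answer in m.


BW_rad = 0.031415927
CR = 108000 * 0.031415927 = 3392.9 m

3392.9 m


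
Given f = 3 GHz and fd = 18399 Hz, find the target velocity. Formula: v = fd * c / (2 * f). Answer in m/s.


v = 18399 * 3e8 / (2 * 3000000000.0) = 920.0 m/s

920.0 m/s


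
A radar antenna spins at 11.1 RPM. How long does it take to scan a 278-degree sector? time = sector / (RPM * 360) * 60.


t = 278 / (11.1 * 360) * 60 = 4.17 s

4.17 s


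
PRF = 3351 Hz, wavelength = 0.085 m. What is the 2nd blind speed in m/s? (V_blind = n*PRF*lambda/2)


V_blind = 2 * 3351 * 0.085 / 2 = 284.8 m/s

284.8 m/s


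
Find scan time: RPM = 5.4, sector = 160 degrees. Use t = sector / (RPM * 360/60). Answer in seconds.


t = 160 / (5.4 * 360) * 60 = 4.94 s

4.94 s


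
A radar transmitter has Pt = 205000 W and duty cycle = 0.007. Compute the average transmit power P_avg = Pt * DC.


P_avg = 205000 * 0.007 = 1435.0 W

1435.0 W


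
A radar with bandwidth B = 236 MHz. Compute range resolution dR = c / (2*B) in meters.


dR = 3e8 / (2 * 236000000.0) = 0.64 m

0.64 m


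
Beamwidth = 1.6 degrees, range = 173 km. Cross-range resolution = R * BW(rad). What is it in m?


BW_rad = 0.027925268
CR = 173000 * 0.027925268 = 4831.1 m

4831.1 m


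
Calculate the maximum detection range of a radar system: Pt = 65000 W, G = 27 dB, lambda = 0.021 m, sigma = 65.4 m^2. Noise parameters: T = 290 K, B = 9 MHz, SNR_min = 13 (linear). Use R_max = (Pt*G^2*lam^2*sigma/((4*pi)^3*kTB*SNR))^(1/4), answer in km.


G_lin = 10^(27/10) = 501.187234
R^4 = 65000 * 501.187234^2 * 0.021^2 * 65.4 / ((4*pi)^3 * 1.38e-23 * 290 * 9000000.0 * 13)
R^4 = 5.06801e17 m^4
R_max = (5.06801e17)^(1/4) = 26681.4 m = 26.7 km

26.7 km


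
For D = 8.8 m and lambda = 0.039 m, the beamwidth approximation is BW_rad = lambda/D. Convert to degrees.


BW_rad = 0.039 / 8.8 = 0.004432
BW_deg = 0.25 degrees

0.25 degrees


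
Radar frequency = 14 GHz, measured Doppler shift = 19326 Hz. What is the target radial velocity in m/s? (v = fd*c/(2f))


v = 19326 * 3e8 / (2 * 14000000000.0) = 207.1 m/s

207.1 m/s


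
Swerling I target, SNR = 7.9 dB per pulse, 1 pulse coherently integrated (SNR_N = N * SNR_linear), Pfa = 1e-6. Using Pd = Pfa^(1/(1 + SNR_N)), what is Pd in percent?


SNR_lin = 10^(7.9/10) = 6.16595
SNR_N = 1 * 6.16595 = 6.16595
1/(1 + SNR_N) = 1/7.16595 = 0.1395488
Pd = (1e-6)^0.1395488 = 0.14545
Pd = 14.5%

14.5%


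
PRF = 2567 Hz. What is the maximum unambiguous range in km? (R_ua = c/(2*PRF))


R_ua = 3e8 / (2 * 2567) = 58434.0 m = 58.4 km

58.4 km


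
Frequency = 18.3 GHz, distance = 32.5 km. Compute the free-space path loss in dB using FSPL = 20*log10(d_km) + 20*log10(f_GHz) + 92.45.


20*log10(32.5) = 30.24
20*log10(18.3) = 25.25
FSPL = 147.9 dB

147.9 dB


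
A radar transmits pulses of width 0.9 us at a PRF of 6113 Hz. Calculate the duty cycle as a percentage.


DC = 0.9e-6 * 6113 * 100 = 0.55%

0.55%


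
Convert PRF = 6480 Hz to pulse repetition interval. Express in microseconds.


PRI = 1/6480 = 0.000154321 s = 154.3 us

154.3 us


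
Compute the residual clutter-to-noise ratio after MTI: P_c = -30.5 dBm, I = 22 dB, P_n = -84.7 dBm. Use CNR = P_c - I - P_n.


CNR = -30.5 - 22 - (-84.7) = 32.2 dB

32.2 dB


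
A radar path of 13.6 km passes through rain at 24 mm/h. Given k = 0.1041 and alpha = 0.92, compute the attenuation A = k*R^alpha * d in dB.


gamma = 0.1041 * 24^0.92 = 1.937515 dB/km
A = 1.937515 * 13.6 = 26.35 dB

26.35 dB


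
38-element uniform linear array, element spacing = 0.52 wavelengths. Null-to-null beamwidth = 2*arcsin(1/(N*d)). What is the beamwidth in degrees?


1/(N*d) = 1/(38*0.52) = 0.050607
BW = 2*arcsin(0.050607) = 5.8 degrees

5.8 degrees


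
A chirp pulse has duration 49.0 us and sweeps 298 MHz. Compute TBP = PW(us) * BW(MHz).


TBP = 49.0 * 298 = 14602.0

14602.0


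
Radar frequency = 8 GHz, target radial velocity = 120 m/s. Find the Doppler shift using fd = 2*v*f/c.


fd = 2 * 120 * 8000000000.0 / 3e8 = 6400.0 Hz

6400.0 Hz


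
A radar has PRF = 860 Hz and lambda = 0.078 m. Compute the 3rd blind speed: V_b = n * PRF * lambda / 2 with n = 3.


V_blind = 3 * 860 * 0.078 / 2 = 100.6 m/s

100.6 m/s


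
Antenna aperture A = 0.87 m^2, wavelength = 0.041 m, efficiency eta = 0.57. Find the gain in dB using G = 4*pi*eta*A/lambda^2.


G_linear = 4*pi*0.57*0.87/0.041^2 = 3707.12
G_dB = 10*log10(3707.12) = 35.7 dB

35.7 dB


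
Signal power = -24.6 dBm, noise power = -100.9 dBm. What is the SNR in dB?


SNR = -24.6 - (-100.9) = 76.3 dB

76.3 dB


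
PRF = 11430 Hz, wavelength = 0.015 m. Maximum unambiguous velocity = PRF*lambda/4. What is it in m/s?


V_ua = 11430 * 0.015 / 4 = 42.9 m/s

42.9 m/s


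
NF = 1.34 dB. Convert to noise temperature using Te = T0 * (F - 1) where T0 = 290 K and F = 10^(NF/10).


NF_lin = 10^(1.34/10) = 1.361445
Te = 290 * (1.361445 - 1) = 104.8 K

104.8 K


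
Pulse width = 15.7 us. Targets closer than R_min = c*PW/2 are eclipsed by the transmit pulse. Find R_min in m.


R_min = 3e8 * 15.7e-6 / 2 = 2355.0 m

2355.0 m


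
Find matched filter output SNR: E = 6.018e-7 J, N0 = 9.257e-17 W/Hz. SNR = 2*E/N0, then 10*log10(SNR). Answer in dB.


SNR_lin = 2 * 6.018e-7 / 9.257e-17 = 1.3e10
SNR_dB = 10*log10(1.3e10) = 101.1 dB

101.1 dB


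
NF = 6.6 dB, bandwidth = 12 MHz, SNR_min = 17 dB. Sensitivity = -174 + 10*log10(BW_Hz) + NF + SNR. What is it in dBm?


10*log10(12000000.0) = 70.79
S = -174 + 70.79 + 6.6 + 17 = -79.6 dBm

-79.6 dBm


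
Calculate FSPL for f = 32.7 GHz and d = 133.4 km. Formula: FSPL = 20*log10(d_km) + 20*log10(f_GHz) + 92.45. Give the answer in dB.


20*log10(133.4) = 42.5
20*log10(32.7) = 30.29
FSPL = 165.2 dB

165.2 dB


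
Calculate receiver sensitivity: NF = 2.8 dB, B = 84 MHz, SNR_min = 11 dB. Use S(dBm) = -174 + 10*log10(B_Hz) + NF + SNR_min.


10*log10(84000000.0) = 79.24
S = -174 + 79.24 + 2.8 + 11 = -81.0 dBm

-81.0 dBm


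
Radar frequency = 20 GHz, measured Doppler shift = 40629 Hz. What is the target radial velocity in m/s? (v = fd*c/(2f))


v = 40629 * 3e8 / (2 * 20000000000.0) = 304.7 m/s

304.7 m/s


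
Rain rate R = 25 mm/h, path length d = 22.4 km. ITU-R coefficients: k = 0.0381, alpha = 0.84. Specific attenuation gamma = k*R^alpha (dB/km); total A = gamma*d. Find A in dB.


gamma = 0.0381 * 25^0.84 = 0.569108 dB/km
A = 0.569108 * 22.4 = 12.75 dB

12.75 dB


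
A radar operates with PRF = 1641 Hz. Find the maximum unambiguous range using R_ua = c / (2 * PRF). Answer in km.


R_ua = 3e8 / (2 * 1641) = 91407.7 m = 91.4 km

91.4 km


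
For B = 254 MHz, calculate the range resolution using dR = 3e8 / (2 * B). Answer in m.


dR = 3e8 / (2 * 254000000.0) = 0.59 m

0.59 m


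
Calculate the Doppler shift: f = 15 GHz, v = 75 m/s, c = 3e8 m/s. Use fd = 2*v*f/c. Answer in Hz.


fd = 2 * 75 * 15000000000.0 / 3e8 = 7500.0 Hz

7500.0 Hz


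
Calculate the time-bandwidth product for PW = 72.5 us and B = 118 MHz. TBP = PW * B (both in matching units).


TBP = 72.5 * 118 = 8555.0

8555.0


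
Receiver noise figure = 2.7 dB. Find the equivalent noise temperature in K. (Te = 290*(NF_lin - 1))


NF_lin = 10^(2.7/10) = 1.862087
Te = 290 * (1.862087 - 1) = 250.0 K

250.0 K


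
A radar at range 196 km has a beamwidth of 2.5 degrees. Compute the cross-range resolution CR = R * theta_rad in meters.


BW_rad = 0.043633231
CR = 196000 * 0.043633231 = 8552.1 m

8552.1 m


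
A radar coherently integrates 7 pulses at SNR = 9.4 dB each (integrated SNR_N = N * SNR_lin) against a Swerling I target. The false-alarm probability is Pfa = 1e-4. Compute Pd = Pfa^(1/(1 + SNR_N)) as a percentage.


SNR_lin = 10^(9.4/10) = 8.70964
SNR_N = 7 * 8.70964 = 60.96748
1/(1 + SNR_N) = 1/61.96748 = 0.0161375
Pd = (1e-4)^0.0161375 = 0.86189
Pd = 86.2%

86.2%


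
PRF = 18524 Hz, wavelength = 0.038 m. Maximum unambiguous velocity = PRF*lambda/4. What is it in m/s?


V_ua = 18524 * 0.038 / 4 = 176.0 m/s

176.0 m/s


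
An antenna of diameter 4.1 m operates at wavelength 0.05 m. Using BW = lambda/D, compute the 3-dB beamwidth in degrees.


BW_rad = 0.05 / 4.1 = 0.012195
BW_deg = 0.7 degrees

0.7 degrees


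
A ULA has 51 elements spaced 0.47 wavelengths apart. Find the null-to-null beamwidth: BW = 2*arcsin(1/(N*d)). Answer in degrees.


1/(N*d) = 1/(51*0.47) = 0.041719
BW = 2*arcsin(0.041719) = 4.8 degrees

4.8 degrees


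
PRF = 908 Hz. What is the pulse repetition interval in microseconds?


PRI = 1/908 = 0.0011013216 s = 1101.3 us

1101.3 us


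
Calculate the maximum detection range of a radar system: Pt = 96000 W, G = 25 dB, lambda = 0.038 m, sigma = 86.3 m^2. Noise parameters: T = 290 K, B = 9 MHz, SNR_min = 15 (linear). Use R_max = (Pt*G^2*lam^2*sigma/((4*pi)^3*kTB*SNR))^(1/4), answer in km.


G_lin = 10^(25/10) = 316.227766
R^4 = 96000 * 316.227766^2 * 0.038^2 * 86.3 / ((4*pi)^3 * 1.38e-23 * 290 * 9000000.0 * 15)
R^4 = 1.11586e18 m^4
R_max = (1.11586e18)^(1/4) = 32501.4 m = 32.5 km

32.5 km


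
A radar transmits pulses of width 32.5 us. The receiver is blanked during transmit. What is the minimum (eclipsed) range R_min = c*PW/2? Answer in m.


R_min = 3e8 * 32.5e-6 / 2 = 4875.0 m

4875.0 m


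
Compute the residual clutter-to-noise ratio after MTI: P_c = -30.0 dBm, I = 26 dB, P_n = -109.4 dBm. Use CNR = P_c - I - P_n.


CNR = -30.0 - 26 - (-109.4) = 53.4 dB

53.4 dB


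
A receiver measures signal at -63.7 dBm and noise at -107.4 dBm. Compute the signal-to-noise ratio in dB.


SNR = -63.7 - (-107.4) = 43.7 dB

43.7 dB


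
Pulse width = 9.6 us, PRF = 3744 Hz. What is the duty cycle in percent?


DC = 9.6e-6 * 3744 * 100 = 3.59%

3.59%


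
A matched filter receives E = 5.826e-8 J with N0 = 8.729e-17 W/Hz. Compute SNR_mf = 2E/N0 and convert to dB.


SNR_lin = 2 * 5.826e-8 / 8.729e-17 = 1.335e9
SNR_dB = 10*log10(1.335e9) = 91.3 dB

91.3 dB


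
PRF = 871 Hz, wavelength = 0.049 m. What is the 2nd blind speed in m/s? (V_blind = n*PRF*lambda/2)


V_blind = 2 * 871 * 0.049 / 2 = 42.7 m/s

42.7 m/s


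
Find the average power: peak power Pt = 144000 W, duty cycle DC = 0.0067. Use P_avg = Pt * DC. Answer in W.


P_avg = 144000 * 0.0067 = 964.8 W

964.8 W


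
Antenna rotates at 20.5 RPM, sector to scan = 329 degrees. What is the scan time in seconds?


t = 329 / (20.5 * 360) * 60 = 2.67 s

2.67 s


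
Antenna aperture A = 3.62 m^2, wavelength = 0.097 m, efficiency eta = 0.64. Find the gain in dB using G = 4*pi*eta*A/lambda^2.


G_linear = 4*pi*0.64*3.62/0.097^2 = 3094.25
G_dB = 10*log10(3094.25) = 34.9 dB

34.9 dB


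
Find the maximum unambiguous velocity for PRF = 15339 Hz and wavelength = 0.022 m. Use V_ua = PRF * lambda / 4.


V_ua = 15339 * 0.022 / 4 = 84.4 m/s

84.4 m/s


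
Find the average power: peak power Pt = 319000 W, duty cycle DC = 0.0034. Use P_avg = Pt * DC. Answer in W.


P_avg = 319000 * 0.0034 = 1084.6 W

1084.6 W


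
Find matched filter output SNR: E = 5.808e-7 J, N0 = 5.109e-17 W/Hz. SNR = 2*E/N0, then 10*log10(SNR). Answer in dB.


SNR_lin = 2 * 5.808e-7 / 5.109e-17 = 2.274e10
SNR_dB = 10*log10(2.274e10) = 103.6 dB

103.6 dB


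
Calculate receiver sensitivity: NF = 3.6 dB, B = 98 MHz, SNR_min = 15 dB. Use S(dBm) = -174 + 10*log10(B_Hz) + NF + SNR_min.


10*log10(98000000.0) = 79.91
S = -174 + 79.91 + 3.6 + 15 = -75.5 dBm

-75.5 dBm


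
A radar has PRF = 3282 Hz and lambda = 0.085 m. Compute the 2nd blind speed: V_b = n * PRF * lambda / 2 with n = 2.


V_blind = 2 * 3282 * 0.085 / 2 = 279.0 m/s

279.0 m/s


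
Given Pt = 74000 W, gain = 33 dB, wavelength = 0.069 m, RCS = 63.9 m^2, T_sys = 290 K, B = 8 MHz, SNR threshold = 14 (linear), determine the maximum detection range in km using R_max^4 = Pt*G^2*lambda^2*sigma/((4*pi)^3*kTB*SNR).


G_lin = 10^(33/10) = 1995.262315
R^4 = 74000 * 1995.262315^2 * 0.069^2 * 63.9 / ((4*pi)^3 * 1.38e-23 * 290 * 8000000.0 * 14)
R^4 = 1.00764e20 m^4
R_max = (1.00764e20)^(1/4) = 100190.5 m = 100.2 km

100.2 km


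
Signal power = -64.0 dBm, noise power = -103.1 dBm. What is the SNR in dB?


SNR = -64.0 - (-103.1) = 39.1 dB

39.1 dB


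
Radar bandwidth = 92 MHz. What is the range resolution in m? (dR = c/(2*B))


dR = 3e8 / (2 * 92000000.0) = 1.63 m

1.63 m


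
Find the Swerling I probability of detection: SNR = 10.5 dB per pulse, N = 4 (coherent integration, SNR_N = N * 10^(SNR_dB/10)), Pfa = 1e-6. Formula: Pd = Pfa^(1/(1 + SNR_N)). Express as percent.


SNR_lin = 10^(10.5/10) = 11.22018
SNR_N = 4 * 11.22018 = 44.88072
1/(1 + SNR_N) = 1/45.88072 = 0.0217956
Pd = (1e-6)^0.0217956 = 0.73999
Pd = 74.0%

74.0%


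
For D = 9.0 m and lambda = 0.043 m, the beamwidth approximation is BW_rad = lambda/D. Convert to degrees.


BW_rad = 0.043 / 9.0 = 0.004778
BW_deg = 0.27 degrees

0.27 degrees


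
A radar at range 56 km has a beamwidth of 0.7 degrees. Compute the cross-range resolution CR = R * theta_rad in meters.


BW_rad = 0.012217305
CR = 56000 * 0.012217305 = 684.2 m

684.2 m


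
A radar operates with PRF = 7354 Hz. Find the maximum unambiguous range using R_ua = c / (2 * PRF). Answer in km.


R_ua = 3e8 / (2 * 7354) = 20397.1 m = 20.4 km

20.4 km


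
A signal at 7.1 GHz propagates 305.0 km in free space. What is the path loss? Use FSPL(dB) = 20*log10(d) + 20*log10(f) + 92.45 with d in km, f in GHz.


20*log10(305.0) = 49.69
20*log10(7.1) = 17.03
FSPL = 159.2 dB

159.2 dB


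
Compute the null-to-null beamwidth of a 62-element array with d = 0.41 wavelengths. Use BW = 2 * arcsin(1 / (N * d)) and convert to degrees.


1/(N*d) = 1/(62*0.41) = 0.039339
BW = 2*arcsin(0.039339) = 4.5 degrees

4.5 degrees


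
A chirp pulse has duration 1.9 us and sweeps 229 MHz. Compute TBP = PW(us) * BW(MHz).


TBP = 1.9 * 229 = 435.1

435.1


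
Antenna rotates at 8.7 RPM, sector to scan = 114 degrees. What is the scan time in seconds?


t = 114 / (8.7 * 360) * 60 = 2.18 s

2.18 s


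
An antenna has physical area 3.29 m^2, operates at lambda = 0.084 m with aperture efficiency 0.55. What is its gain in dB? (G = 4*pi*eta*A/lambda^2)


G_linear = 4*pi*0.55*3.29/0.084^2 = 3222.63
G_dB = 10*log10(3222.63) = 35.1 dB

35.1 dB


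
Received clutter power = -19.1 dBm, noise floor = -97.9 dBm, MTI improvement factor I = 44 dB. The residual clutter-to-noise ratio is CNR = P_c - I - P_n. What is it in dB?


CNR = -19.1 - 44 - (-97.9) = 34.8 dB

34.8 dB


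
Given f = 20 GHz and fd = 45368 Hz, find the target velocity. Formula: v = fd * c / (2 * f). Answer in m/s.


v = 45368 * 3e8 / (2 * 20000000000.0) = 340.3 m/s

340.3 m/s


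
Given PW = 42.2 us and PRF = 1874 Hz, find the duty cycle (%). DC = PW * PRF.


DC = 42.2e-6 * 1874 * 100 = 7.91%

7.91%


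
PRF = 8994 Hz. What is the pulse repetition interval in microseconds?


PRI = 1/8994 = 0.0001111852 s = 111.2 us

111.2 us


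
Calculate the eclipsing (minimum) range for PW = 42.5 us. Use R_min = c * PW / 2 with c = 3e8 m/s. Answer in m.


R_min = 3e8 * 42.5e-6 / 2 = 6375.0 m

6375.0 m


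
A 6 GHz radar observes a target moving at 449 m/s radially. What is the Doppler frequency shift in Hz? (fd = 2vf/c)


fd = 2 * 449 * 6000000000.0 / 3e8 = 17960.0 Hz

17960.0 Hz


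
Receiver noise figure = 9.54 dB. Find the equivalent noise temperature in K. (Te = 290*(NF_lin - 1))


NF_lin = 10^(9.54/10) = 8.994976
Te = 290 * (8.994976 - 1) = 2318.5 K

2318.5 K


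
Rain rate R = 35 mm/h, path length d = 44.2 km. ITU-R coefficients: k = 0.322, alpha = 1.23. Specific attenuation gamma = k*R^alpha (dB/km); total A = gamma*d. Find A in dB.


gamma = 0.322 * 35^1.23 = 25.530514 dB/km
A = 25.530514 * 44.2 = 1128.45 dB

1128.45 dB


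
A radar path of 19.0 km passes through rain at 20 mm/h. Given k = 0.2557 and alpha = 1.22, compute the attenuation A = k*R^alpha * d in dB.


gamma = 0.2557 * 20^1.22 = 9.885242 dB/km
A = 9.885242 * 19.0 = 187.82 dB

187.82 dB


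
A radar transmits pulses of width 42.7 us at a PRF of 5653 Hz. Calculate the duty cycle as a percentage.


DC = 42.7e-6 * 5653 * 100 = 24.14%

24.14%


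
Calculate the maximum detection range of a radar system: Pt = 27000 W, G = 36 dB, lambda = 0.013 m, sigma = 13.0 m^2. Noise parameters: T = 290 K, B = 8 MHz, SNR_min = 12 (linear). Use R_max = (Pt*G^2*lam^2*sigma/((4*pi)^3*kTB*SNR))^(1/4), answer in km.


G_lin = 10^(36/10) = 3981.071706
R^4 = 27000 * 3981.071706^2 * 0.013^2 * 13.0 / ((4*pi)^3 * 1.38e-23 * 290 * 8000000.0 * 12)
R^4 = 1.23315e18 m^4
R_max = (1.23315e18)^(1/4) = 33323.8 m = 33.3 km

33.3 km


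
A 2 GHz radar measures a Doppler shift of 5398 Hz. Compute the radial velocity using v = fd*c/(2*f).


v = 5398 * 3e8 / (2 * 2000000000.0) = 404.9 m/s

404.9 m/s


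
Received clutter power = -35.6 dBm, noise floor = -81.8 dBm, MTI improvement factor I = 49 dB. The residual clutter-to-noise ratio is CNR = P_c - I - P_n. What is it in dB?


CNR = -35.6 - 49 - (-81.8) = -2.8 dB

-2.8 dB


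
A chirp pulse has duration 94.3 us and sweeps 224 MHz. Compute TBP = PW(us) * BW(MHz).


TBP = 94.3 * 224 = 21123.2

21123.2


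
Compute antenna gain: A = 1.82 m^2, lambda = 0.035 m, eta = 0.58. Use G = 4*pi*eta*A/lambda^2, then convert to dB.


G_linear = 4*pi*0.58*1.82/0.035^2 = 10828.62
G_dB = 10*log10(10828.62) = 40.3 dB

40.3 dB


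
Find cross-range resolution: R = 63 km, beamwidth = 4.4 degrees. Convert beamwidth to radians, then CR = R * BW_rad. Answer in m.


BW_rad = 0.076794487
CR = 63000 * 0.076794487 = 4838.1 m

4838.1 m


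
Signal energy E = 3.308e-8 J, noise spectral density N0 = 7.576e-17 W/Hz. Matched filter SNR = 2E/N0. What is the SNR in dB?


SNR_lin = 2 * 3.308e-8 / 7.576e-17 = 8.733e8
SNR_dB = 10*log10(8.733e8) = 89.4 dB

89.4 dB


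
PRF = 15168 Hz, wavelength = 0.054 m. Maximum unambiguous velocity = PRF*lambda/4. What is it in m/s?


V_ua = 15168 * 0.054 / 4 = 204.8 m/s

204.8 m/s


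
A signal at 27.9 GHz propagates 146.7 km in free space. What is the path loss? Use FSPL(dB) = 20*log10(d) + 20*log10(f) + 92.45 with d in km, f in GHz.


20*log10(146.7) = 43.33
20*log10(27.9) = 28.91
FSPL = 164.7 dB

164.7 dB


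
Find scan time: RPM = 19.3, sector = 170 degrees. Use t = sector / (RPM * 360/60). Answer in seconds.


t = 170 / (19.3 * 360) * 60 = 1.47 s

1.47 s


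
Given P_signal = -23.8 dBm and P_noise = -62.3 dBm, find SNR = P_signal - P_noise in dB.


SNR = -23.8 - (-62.3) = 38.5 dB

38.5 dB


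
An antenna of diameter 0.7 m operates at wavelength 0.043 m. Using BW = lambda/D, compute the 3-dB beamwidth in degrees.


BW_rad = 0.043 / 0.7 = 0.061429
BW_deg = 3.52 degrees

3.52 degrees


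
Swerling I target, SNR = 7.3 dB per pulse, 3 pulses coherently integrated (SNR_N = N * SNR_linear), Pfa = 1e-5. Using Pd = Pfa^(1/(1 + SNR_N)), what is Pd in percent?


SNR_lin = 10^(7.3/10) = 5.37032
SNR_N = 3 * 5.37032 = 16.11096
1/(1 + SNR_N) = 1/17.11096 = 0.0584421
Pd = (1e-5)^0.0584421 = 0.51026
Pd = 51.0%

51.0%


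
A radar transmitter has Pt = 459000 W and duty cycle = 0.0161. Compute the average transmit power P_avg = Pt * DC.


P_avg = 459000 * 0.0161 = 7389.9 W

7389.9 W


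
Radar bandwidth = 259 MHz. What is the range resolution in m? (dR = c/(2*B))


dR = 3e8 / (2 * 259000000.0) = 0.58 m

0.58 m


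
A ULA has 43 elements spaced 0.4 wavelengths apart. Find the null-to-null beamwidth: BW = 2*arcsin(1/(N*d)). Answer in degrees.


1/(N*d) = 1/(43*0.4) = 0.05814
BW = 2*arcsin(0.05814) = 6.7 degrees

6.7 degrees


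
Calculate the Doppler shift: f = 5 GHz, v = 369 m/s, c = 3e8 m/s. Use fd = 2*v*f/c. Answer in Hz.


fd = 2 * 369 * 5000000000.0 / 3e8 = 12300.0 Hz

12300.0 Hz


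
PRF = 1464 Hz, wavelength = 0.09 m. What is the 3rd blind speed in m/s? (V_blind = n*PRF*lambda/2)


V_blind = 3 * 1464 * 0.09 / 2 = 197.6 m/s

197.6 m/s


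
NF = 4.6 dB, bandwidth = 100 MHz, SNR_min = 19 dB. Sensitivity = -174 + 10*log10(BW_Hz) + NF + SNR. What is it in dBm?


10*log10(100000000.0) = 80.0
S = -174 + 80.0 + 4.6 + 19 = -70.4 dBm

-70.4 dBm


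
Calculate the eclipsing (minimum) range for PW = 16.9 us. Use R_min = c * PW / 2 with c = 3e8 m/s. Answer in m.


R_min = 3e8 * 16.9e-6 / 2 = 2535.0 m

2535.0 m


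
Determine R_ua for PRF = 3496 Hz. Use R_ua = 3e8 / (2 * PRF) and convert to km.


R_ua = 3e8 / (2 * 3496) = 42906.2 m = 42.9 km

42.9 km


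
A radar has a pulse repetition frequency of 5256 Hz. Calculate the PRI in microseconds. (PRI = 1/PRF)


PRI = 1/5256 = 0.0001902588 s = 190.3 us

190.3 us


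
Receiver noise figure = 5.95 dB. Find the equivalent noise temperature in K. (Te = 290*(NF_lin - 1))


NF_lin = 10^(5.95/10) = 3.935501
Te = 290 * (3.935501 - 1) = 851.3 K

851.3 K


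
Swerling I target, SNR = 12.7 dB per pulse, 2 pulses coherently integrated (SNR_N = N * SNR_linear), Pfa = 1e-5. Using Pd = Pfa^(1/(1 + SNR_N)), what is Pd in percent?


SNR_lin = 10^(12.7/10) = 18.62087
SNR_N = 2 * 18.62087 = 37.24174
1/(1 + SNR_N) = 1/38.24174 = 0.0261494
Pd = (1e-5)^0.0261494 = 0.74004
Pd = 74.0%

74.0%


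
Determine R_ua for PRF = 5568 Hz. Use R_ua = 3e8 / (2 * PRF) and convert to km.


R_ua = 3e8 / (2 * 5568) = 26939.7 m = 26.9 km

26.9 km


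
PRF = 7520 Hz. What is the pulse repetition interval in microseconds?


PRI = 1/7520 = 0.0001329787 s = 133.0 us

133.0 us


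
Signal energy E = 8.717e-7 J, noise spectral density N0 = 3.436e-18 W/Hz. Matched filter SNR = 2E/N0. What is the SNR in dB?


SNR_lin = 2 * 8.717e-7 / 3.436e-18 = 5.074e11
SNR_dB = 10*log10(5.074e11) = 117.1 dB

117.1 dB


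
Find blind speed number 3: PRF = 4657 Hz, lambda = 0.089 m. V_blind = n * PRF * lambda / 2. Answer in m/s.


V_blind = 3 * 4657 * 0.089 / 2 = 621.7 m/s

621.7 m/s


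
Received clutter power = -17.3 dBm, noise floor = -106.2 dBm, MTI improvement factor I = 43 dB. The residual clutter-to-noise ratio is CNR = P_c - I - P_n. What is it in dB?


CNR = -17.3 - 43 - (-106.2) = 45.9 dB

45.9 dB


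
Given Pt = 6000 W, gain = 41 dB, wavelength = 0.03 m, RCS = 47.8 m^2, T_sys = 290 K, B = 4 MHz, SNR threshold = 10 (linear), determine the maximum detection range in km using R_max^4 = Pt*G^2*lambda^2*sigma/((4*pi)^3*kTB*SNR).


G_lin = 10^(41/10) = 12589.254118
R^4 = 6000 * 12589.254118^2 * 0.03^2 * 47.8 / ((4*pi)^3 * 1.38e-23 * 290 * 4000000.0 * 10)
R^4 = 1.28782e20 m^4
R_max = (1.28782e20)^(1/4) = 106528.0 m = 106.5 km

106.5 km


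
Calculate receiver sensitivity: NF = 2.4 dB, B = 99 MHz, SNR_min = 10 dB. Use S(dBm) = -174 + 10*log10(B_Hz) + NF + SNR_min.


10*log10(99000000.0) = 79.96
S = -174 + 79.96 + 2.4 + 10 = -81.6 dBm

-81.6 dBm


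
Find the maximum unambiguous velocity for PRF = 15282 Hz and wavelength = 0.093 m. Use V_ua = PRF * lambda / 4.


V_ua = 15282 * 0.093 / 4 = 355.3 m/s

355.3 m/s


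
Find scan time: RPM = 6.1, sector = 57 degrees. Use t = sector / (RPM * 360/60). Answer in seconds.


t = 57 / (6.1 * 360) * 60 = 1.56 s

1.56 s


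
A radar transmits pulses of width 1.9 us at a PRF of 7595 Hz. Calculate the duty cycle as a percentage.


DC = 1.9e-6 * 7595 * 100 = 1.44%

1.44%


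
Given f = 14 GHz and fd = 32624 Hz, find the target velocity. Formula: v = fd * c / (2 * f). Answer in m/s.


v = 32624 * 3e8 / (2 * 14000000000.0) = 349.5 m/s

349.5 m/s


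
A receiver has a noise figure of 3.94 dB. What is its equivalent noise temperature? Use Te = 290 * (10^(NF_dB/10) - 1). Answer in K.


NF_lin = 10^(3.94/10) = 2.477422
Te = 290 * (2.477422 - 1) = 428.5 K

428.5 K


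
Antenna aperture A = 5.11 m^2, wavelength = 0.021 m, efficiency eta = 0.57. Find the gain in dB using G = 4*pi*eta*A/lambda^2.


G_linear = 4*pi*0.57*5.11/0.021^2 = 82997.89
G_dB = 10*log10(82997.89) = 49.2 dB

49.2 dB


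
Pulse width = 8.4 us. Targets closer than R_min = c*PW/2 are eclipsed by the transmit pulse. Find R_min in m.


R_min = 3e8 * 8.4e-6 / 2 = 1260.0 m

1260.0 m


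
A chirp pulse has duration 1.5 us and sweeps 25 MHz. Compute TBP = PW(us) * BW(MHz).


TBP = 1.5 * 25 = 37.5

37.5


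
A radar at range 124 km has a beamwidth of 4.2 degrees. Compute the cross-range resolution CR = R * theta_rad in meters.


BW_rad = 0.073303829
CR = 124000 * 0.073303829 = 9089.7 m

9089.7 m


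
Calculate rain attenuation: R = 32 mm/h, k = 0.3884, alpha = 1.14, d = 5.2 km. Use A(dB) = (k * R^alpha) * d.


gamma = 0.3884 * 32^1.14 = 20.190645 dB/km
A = 20.190645 * 5.2 = 104.99 dB

104.99 dB


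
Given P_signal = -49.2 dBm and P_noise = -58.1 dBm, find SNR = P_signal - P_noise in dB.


SNR = -49.2 - (-58.1) = 8.9 dB

8.9 dB


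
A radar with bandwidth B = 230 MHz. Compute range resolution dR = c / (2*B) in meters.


dR = 3e8 / (2 * 230000000.0) = 0.65 m

0.65 m


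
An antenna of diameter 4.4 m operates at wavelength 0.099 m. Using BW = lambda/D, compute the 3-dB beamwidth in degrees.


BW_rad = 0.099 / 4.4 = 0.0225
BW_deg = 1.29 degrees

1.29 degrees


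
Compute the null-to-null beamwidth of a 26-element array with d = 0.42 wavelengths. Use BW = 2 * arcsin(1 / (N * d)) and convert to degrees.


1/(N*d) = 1/(26*0.42) = 0.091575
BW = 2*arcsin(0.091575) = 10.5 degrees

10.5 degrees


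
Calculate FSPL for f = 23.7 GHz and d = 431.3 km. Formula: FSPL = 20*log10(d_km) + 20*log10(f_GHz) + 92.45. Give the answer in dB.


20*log10(431.3) = 52.7
20*log10(23.7) = 27.49
FSPL = 172.6 dB

172.6 dB


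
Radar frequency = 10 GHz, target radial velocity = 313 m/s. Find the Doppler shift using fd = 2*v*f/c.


fd = 2 * 313 * 10000000000.0 / 3e8 = 20866.7 Hz

20866.7 Hz


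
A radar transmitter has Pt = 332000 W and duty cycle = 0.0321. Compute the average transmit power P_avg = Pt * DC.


P_avg = 332000 * 0.0321 = 10657.2 W

10657.2 W


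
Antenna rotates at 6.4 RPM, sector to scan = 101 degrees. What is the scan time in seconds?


t = 101 / (6.4 * 360) * 60 = 2.63 s

2.63 s


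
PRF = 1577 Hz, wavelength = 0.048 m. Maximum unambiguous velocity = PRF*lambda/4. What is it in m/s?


V_ua = 1577 * 0.048 / 4 = 18.9 m/s

18.9 m/s


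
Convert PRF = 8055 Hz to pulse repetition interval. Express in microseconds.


PRI = 1/8055 = 0.0001241465 s = 124.1 us

124.1 us


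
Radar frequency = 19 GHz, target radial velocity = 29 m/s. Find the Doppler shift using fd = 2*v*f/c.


fd = 2 * 29 * 19000000000.0 / 3e8 = 3673.3 Hz

3673.3 Hz


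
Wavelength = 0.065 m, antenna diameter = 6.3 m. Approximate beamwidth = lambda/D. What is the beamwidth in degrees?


BW_rad = 0.065 / 6.3 = 0.010317
BW_deg = 0.59 degrees

0.59 degrees


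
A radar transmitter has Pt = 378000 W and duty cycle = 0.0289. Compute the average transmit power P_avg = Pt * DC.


P_avg = 378000 * 0.0289 = 10924.2 W

10924.2 W


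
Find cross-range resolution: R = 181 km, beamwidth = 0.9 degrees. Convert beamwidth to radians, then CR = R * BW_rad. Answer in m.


BW_rad = 0.015707963
CR = 181000 * 0.015707963 = 2843.1 m

2843.1 m


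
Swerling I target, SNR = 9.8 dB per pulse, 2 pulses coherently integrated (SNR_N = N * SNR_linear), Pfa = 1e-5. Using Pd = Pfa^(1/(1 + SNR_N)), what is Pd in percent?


SNR_lin = 10^(9.8/10) = 9.54993
SNR_N = 2 * 9.54993 = 19.09986
1/(1 + SNR_N) = 1/20.09986 = 0.0497516
Pd = (1e-5)^0.0497516 = 0.56395
Pd = 56.4%

56.4%


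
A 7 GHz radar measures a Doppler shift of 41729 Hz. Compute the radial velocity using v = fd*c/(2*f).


v = 41729 * 3e8 / (2 * 7000000000.0) = 894.2 m/s

894.2 m/s


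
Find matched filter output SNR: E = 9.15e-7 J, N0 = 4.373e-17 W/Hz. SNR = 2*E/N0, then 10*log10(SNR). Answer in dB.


SNR_lin = 2 * 9.15e-7 / 4.373e-17 = 4.185e10
SNR_dB = 10*log10(4.185e10) = 106.2 dB

106.2 dB


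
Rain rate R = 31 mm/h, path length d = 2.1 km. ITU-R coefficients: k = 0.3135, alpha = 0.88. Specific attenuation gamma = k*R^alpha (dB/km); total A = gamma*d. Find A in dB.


gamma = 0.3135 * 31^0.88 = 6.436293 dB/km
A = 6.436293 * 2.1 = 13.52 dB

13.52 dB


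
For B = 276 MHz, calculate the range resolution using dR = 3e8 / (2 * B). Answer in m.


dR = 3e8 / (2 * 276000000.0) = 0.54 m

0.54 m


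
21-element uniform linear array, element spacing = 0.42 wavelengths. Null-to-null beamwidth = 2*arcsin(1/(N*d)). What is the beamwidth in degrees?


1/(N*d) = 1/(21*0.42) = 0.113379
BW = 2*arcsin(0.113379) = 13.0 degrees

13.0 degrees


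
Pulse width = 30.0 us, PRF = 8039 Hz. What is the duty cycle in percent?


DC = 30.0e-6 * 8039 * 100 = 24.12%

24.12%


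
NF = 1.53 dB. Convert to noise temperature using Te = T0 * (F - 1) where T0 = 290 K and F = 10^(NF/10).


NF_lin = 10^(1.53/10) = 1.422329
Te = 290 * (1.422329 - 1) = 122.5 K

122.5 K


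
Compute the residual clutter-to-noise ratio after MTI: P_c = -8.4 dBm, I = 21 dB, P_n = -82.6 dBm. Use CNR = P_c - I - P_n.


CNR = -8.4 - 21 - (-82.6) = 53.2 dB

53.2 dB


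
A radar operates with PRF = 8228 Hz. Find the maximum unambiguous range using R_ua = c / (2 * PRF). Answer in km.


R_ua = 3e8 / (2 * 8228) = 18230.4 m = 18.2 km

18.2 km


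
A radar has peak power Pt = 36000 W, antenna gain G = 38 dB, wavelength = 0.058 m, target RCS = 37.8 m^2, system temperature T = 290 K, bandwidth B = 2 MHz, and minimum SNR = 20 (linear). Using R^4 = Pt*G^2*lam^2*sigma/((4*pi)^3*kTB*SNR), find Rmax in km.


G_lin = 10^(38/10) = 6309.573445
R^4 = 36000 * 6309.573445^2 * 0.058^2 * 37.8 / ((4*pi)^3 * 1.38e-23 * 290 * 2000000.0 * 20)
R^4 = 5.73698e20 m^4
R_max = (5.73698e20)^(1/4) = 154764.3 m = 154.8 km

154.8 km


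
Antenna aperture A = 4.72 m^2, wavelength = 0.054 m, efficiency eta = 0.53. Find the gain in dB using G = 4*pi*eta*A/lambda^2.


G_linear = 4*pi*0.53*4.72/0.054^2 = 10780.53
G_dB = 10*log10(10780.53) = 40.3 dB

40.3 dB


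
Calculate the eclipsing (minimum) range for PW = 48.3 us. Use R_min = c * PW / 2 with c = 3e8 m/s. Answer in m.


R_min = 3e8 * 48.3e-6 / 2 = 7245.0 m

7245.0 m


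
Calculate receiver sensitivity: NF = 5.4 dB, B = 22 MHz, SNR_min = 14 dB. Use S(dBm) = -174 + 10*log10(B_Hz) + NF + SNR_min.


10*log10(22000000.0) = 73.42
S = -174 + 73.42 + 5.4 + 14 = -81.2 dBm

-81.2 dBm


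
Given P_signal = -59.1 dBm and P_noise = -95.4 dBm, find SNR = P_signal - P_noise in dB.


SNR = -59.1 - (-95.4) = 36.3 dB

36.3 dB


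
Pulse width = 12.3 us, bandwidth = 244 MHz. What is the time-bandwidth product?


TBP = 12.3 * 244 = 3001.2

3001.2


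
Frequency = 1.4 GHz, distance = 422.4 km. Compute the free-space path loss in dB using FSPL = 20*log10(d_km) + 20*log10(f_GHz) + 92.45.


20*log10(422.4) = 52.51
20*log10(1.4) = 2.92
FSPL = 147.9 dB

147.9 dB


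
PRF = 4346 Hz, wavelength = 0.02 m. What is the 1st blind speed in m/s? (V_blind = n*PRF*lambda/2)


V_blind = 1 * 4346 * 0.02 / 2 = 43.5 m/s

43.5 m/s


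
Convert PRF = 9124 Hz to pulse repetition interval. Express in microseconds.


PRI = 1/9124 = 0.0001096011 s = 109.6 us

109.6 us


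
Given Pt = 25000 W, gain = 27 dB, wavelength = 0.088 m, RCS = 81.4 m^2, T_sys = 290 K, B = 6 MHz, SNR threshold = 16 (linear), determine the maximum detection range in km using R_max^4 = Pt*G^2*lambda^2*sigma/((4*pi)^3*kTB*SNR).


G_lin = 10^(27/10) = 501.187234
R^4 = 25000 * 501.187234^2 * 0.088^2 * 81.4 / ((4*pi)^3 * 1.38e-23 * 290 * 6000000.0 * 16)
R^4 = 5.19221e18 m^4
R_max = (5.19221e18)^(1/4) = 47735.1 m = 47.7 km

47.7 km


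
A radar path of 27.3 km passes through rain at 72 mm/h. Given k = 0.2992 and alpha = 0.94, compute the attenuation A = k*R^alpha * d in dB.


gamma = 0.2992 * 72^0.94 = 16.666873 dB/km
A = 16.666873 * 27.3 = 455.01 dB

455.01 dB


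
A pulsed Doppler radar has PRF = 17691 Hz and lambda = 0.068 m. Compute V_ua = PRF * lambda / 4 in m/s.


V_ua = 17691 * 0.068 / 4 = 300.7 m/s

300.7 m/s


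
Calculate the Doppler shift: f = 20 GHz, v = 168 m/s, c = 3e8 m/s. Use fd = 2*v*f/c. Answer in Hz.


fd = 2 * 168 * 20000000000.0 / 3e8 = 22400.0 Hz

22400.0 Hz


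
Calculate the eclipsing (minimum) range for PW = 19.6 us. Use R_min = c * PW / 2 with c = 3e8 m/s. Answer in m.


R_min = 3e8 * 19.6e-6 / 2 = 2940.0 m

2940.0 m
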